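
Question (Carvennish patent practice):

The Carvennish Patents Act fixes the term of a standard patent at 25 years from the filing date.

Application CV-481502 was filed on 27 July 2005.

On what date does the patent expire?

Filing date + 25 years → 27 July 2030.

July 27, 2030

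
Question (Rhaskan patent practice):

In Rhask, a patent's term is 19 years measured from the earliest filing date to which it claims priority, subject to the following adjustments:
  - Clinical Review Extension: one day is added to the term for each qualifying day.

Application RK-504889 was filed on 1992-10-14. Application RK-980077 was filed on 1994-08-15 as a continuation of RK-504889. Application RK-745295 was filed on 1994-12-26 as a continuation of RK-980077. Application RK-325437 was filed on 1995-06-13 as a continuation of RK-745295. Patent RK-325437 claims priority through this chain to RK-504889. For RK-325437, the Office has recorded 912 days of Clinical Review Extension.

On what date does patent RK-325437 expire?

Earliest priority filing: 14 October 1992.
Base term: 14 October 1992 + 19 years → 14 October 2011.
Clinical Review Extension: +912 days → 13 April 2014.

April 13, 2014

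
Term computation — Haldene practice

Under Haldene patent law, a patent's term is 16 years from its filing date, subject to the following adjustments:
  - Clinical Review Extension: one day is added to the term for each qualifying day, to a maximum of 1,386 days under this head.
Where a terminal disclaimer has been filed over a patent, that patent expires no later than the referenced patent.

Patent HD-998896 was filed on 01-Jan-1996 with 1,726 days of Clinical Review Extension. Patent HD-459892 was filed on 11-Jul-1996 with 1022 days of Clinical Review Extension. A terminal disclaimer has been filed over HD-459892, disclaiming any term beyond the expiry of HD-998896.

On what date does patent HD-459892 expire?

April 29, 2015

Natural term of HD-459892:
  Base: filing + 16 years → 11 July 2012.
  Clinical Review Extension: 1022 days (within the 1386-day cap) → +1022 days → 29 April 2015.
Expiry of referenced patent HD-998896:
  Base: filing + 16 years → 1 January 2012.
  Clinical Review Extension: 1726 days claimed exceeds the 1386-day cap, so +1386 days → 18 October 2015.
Terminal disclaimer: HD-459892 expires on the earlier of 29 April 2015 and 18 October 2015.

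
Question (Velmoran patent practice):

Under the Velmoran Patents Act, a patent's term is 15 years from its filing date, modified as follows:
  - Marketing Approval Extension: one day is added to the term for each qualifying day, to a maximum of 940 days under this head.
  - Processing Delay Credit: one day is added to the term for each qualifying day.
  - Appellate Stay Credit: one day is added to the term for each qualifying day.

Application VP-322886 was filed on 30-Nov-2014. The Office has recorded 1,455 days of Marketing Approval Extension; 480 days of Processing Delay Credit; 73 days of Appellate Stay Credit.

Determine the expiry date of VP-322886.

Base term: filing date + 15 years → 30 November 2029.
Marketing Approval Extension: 1455 days claimed exceeds the 940-day cap, so +940 days → 27 June 2032.
Processing Delay Credit: +480 days → 20 October 2033.
Appellate Stay Credit: +73 days → 1 January 2034.

2034-01-01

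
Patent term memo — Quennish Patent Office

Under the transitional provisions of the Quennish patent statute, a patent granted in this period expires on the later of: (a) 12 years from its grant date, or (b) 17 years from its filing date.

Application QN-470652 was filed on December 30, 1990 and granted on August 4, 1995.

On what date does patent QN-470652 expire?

December 30, 2007

(a) grant + 12 years → 4 August 2007.
(b) filing + 17 years → 30 December 2007.
Later of the two: 30 December 2007.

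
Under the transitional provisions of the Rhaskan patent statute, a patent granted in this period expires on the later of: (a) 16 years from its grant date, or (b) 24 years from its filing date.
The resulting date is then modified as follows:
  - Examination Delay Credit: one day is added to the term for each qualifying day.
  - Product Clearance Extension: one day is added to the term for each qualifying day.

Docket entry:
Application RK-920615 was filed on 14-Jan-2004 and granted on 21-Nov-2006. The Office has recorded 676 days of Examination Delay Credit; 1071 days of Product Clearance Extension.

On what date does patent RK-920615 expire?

(a) grant + 16 years → 21 November 2022.
(b) filing + 24 years → 14 January 2028.
Later of the two: 14 January 2028.
Examination Delay Credit: +676 days → 20 November 2029.
Product Clearance Extension: +1071 days → 26 October 2032.

2032-10-26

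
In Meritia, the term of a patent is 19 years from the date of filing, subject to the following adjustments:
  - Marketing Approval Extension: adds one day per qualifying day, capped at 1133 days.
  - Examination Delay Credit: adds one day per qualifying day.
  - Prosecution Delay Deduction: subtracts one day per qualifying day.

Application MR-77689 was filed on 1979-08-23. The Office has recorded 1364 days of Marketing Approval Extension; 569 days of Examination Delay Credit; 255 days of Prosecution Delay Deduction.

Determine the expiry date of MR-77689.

August 9, 2002

Base term: filing date + 19 years → 23 August 1998.
Marketing Approval Extension: 1364 days claimed exceeds the 1133-day cap, so +1133 days → 29 September 2001.
Examination Delay Credit: +569 days → 21 April 2003.
Prosecution Delay Deduction: −255 days → 9 August 2002.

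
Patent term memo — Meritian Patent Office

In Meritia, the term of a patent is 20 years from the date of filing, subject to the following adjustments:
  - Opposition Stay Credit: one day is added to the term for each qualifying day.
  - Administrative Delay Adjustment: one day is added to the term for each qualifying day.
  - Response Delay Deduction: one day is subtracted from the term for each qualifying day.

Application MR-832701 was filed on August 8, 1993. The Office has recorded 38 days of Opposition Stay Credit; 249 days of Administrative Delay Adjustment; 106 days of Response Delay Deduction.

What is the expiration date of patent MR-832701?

2014-02-05

Base term: filing date + 20 years → 8 August 2013.
Opposition Stay Credit: +38 days → 15 September 2013.
Administrative Delay Adjustment: +249 days → 22 May 2014.
Response Delay Deduction: −106 days → 5 February 2014.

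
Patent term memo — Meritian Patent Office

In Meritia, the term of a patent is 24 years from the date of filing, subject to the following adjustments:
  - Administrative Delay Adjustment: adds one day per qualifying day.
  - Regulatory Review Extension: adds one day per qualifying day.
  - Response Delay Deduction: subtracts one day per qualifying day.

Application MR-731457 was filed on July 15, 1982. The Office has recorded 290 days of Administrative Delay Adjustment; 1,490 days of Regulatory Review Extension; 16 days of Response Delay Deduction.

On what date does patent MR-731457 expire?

Base term: filing date + 24 years → 15 July 2006.
Administrative Delay Adjustment: +290 days → 1 May 2007.
Regulatory Review Extension: +1490 days → 30 May 2011.
Response Delay Deduction: −16 days → 14 May 2011.

2011-05-14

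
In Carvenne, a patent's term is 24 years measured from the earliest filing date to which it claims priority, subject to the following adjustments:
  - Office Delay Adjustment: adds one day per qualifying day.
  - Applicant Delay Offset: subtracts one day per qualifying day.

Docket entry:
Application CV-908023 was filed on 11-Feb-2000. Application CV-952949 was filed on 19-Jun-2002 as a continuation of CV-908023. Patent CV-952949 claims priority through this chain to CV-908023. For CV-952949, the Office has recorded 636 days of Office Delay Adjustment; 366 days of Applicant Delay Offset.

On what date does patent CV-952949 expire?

November 7, 2024

Earliest priority filing: 11 February 2000.
Base term: 11 February 2000 + 24 years → 11 February 2024.
Office Delay Adjustment: +636 days → 8 November 2025.
Applicant Delay Offset: −366 days → 7 November 2024.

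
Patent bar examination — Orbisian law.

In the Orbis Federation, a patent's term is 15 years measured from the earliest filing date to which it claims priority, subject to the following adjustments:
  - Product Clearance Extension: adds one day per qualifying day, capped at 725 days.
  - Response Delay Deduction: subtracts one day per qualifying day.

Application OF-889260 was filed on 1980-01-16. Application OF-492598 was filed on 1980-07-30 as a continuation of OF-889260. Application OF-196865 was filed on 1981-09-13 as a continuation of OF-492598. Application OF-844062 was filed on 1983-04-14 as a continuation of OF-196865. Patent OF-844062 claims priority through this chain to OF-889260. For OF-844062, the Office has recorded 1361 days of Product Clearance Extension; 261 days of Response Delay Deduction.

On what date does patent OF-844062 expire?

Earliest priority filing: 16 January 1980.
Base term: 16 January 1980 + 15 years → 16 January 1995.
Product Clearance Extension: 1361 days claimed exceeds the 725-day cap, so +725 days → 10 January 1997.
Response Delay Deduction: −261 days → 24 April 1996.

1996-04-24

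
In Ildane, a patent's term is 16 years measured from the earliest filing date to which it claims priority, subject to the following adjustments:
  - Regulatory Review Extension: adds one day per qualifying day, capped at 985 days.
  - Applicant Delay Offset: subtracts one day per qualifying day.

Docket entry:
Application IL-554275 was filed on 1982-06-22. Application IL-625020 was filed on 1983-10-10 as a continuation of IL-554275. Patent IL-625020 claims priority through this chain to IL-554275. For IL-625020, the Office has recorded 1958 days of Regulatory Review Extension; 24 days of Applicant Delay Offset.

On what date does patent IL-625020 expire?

Earliest priority filing: 22 June 1982.
Base term: 22 June 1982 + 16 years → 22 June 1998.
Regulatory Review Extension: 1958 days claimed exceeds the 985-day cap, so +985 days → 3 March 2001.
Applicant Delay Offset: −24 days → 7 February 2001.

2001-02-07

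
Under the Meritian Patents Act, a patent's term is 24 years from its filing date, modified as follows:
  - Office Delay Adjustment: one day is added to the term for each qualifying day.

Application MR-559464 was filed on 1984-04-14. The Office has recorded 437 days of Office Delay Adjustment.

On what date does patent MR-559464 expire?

June 25, 2009

Base term: filing date + 24 years → 14 April 2008.
Office Delay Adjustment: +437 days → 25 June 2009.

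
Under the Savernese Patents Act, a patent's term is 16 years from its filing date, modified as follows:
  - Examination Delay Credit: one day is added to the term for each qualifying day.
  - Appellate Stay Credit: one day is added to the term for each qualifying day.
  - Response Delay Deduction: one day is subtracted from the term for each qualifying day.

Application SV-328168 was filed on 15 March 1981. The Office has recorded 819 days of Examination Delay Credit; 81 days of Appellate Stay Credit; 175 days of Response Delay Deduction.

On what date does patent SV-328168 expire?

Base term: filing date + 16 years → 15 March 1997.
Examination Delay Credit: +819 days → 12 June 1999.
Appellate Stay Credit: +81 days → 1 September 1999.
Response Delay Deduction: −175 days → 10 March 1999.

March 10, 1999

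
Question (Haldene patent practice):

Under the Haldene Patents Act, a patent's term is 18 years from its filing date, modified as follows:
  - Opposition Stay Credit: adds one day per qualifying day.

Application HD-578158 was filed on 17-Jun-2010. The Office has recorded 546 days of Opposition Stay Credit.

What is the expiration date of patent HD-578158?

December 15, 2029

Base term: filing date + 18 years → 17 June 2028.
Opposition Stay Credit: +546 days → 15 December 2029.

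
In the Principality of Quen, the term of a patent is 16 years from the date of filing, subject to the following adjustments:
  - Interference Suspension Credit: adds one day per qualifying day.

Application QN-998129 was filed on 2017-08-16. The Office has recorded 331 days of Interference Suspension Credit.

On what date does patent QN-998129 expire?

Base term: filing date + 16 years → 16 August 2033.
Interference Suspension Credit: +331 days → 13 July 2034.

July 13, 2034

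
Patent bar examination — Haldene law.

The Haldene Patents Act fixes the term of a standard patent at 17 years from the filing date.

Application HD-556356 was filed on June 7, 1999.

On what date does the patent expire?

2016-06-07

Filing date + 17 years → 7 June 2016.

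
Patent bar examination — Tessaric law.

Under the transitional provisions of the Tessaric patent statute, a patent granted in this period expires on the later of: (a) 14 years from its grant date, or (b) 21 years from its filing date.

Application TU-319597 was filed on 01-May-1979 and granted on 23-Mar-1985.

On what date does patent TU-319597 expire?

(a) grant + 14 years → 23 March 1999.
(b) filing + 21 years → 1 May 2000.
Later of the two: 1 May 2000.

2000-05-01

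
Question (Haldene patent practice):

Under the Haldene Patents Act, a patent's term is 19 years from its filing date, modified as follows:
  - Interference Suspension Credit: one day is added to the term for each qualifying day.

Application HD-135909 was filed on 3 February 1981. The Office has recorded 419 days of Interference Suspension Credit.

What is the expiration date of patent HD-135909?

Base term: filing date + 19 years → 3 February 2000.
Interference Suspension Credit: +419 days → 28 March 2001.

March 28, 2001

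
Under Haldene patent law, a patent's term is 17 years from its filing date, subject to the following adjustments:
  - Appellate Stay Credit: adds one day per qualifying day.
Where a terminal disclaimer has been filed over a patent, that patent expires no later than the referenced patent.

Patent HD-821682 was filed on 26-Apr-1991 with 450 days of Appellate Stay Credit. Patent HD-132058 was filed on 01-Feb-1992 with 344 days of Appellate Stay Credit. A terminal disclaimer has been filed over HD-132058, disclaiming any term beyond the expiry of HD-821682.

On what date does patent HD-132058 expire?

July 20, 2009

Natural term of HD-132058:
  Base: filing + 17 years → 1 February 2009.
  Appellate Stay Credit: +344 days → 11 January 2010.
Expiry of referenced patent HD-821682:
  Base: filing + 17 years → 26 April 2008.
  Appellate Stay Credit: +450 days → 20 July 2009.
Terminal disclaimer: HD-132058 expires on the earlier of 11 January 2010 and 20 July 2009.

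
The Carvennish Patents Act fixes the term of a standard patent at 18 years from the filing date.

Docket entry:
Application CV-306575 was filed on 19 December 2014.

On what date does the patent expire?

December 19, 2032

Filing date + 18 years → 19 December 2032.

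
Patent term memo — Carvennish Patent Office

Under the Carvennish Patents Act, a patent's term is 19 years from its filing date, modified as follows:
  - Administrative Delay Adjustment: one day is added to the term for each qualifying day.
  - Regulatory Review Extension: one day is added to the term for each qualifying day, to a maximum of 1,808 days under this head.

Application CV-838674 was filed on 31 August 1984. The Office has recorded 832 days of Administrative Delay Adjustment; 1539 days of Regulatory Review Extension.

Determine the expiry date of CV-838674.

Base term: filing date + 19 years → 31 August 2003.
Administrative Delay Adjustment: +832 days → 10 December 2005.
Regulatory Review Extension: 1539 days (within the 1808-day cap) → +1539 days → 26 February 2010.

2010-02-26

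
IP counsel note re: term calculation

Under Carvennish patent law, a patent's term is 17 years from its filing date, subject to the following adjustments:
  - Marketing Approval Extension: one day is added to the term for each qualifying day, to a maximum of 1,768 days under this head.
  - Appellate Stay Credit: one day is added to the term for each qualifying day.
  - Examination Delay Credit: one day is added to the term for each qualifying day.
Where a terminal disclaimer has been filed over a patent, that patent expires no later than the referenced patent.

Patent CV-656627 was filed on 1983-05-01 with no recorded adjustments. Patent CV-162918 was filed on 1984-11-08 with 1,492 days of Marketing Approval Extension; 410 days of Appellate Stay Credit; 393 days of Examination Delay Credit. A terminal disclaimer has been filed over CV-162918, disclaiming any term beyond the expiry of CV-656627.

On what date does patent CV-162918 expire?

2000-05-01

Natural term of CV-162918:
  Base: filing + 17 years → 8 November 2001.
  Marketing Approval Extension: 1492 days (within the 1768-day cap) → +1492 days → 9 December 2005.
  Appellate Stay Credit: +410 days → 23 January 2007.
  Examination Delay Credit: +393 days → 20 February 2008.
Expiry of referenced patent CV-656627:
  Base: filing + 17 years → 1 May 2000.
Terminal disclaimer: CV-162918 expires on the earlier of 20 February 2008 and 1 May 2000.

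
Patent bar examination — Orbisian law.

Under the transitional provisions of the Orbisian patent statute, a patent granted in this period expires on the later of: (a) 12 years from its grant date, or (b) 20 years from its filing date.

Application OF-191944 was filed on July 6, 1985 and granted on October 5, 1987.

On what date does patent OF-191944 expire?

2005-07-06

(a) grant + 12 years → 5 October 1999.
(b) filing + 20 years → 6 July 2005.
Later of the two: 6 July 2005.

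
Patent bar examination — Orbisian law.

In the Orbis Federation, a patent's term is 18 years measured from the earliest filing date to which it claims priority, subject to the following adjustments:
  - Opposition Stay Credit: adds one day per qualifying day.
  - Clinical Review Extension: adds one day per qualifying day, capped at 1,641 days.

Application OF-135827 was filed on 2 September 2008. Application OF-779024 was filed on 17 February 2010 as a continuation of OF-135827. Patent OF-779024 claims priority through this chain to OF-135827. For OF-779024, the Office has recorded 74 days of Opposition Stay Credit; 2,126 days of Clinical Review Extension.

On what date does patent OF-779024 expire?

2031-05-14

Earliest priority filing: 2 September 2008.
Base term: 2 September 2008 + 18 years → 2 September 2026.
Opposition Stay Credit: +74 days → 15 November 2026.
Clinical Review Extension: 2126 days claimed exceeds the 1641-day cap, so +1641 days → 14 May 2031.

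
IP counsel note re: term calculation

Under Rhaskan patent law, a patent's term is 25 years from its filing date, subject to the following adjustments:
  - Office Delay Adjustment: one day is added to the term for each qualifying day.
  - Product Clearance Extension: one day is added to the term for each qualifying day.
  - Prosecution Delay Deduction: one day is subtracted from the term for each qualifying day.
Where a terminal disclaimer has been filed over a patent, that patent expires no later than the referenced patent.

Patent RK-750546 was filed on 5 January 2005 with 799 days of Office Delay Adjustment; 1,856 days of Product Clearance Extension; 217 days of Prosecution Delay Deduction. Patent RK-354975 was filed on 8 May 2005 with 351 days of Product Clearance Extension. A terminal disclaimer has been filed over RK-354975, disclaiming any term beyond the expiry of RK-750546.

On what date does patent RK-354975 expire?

April 24, 2031

Natural term of RK-354975:
  Base: filing + 25 years → 8 May 2030.
  Product Clearance Extension: +351 days → 24 April 2031.
Expiry of referenced patent RK-750546:
  Base: filing + 25 years → 5 January 2030.
  Office Delay Adjustment: +799 days → 14 March 2032.
  Product Clearance Extension: +1856 days → 13 April 2037.
  Prosecution Delay Deduction: −217 days → 8 September 2036.
Terminal disclaimer: RK-354975 expires on the earlier of 24 April 2031 and 8 September 2036.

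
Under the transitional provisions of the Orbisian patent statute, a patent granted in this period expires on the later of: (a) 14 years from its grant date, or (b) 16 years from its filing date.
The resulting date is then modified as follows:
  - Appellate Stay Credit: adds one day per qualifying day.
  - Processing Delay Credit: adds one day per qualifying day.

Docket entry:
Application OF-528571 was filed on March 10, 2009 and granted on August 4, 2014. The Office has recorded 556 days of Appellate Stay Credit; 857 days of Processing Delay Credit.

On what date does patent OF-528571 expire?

(a) grant + 14 years → 4 August 2028.
(b) filing + 16 years → 10 March 2025.
Later of the two: 4 August 2028.
Appellate Stay Credit: +556 days → 11 February 2030.
Processing Delay Credit: +857 days → 17 June 2032.

June 17, 2032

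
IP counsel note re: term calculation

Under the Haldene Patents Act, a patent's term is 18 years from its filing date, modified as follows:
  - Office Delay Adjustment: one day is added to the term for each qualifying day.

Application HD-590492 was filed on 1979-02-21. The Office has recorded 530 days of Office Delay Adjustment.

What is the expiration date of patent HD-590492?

Base term: filing date + 18 years → 21 February 1997.
Office Delay Adjustment: +530 days → 5 August 1998.

August 5, 1998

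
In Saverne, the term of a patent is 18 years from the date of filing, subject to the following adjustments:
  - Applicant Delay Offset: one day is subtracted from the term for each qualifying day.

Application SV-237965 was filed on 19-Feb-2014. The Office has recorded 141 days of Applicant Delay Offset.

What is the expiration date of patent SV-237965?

October 1, 2031

Base term: filing date + 18 years → 19 February 2032.
Applicant Delay Offset: −141 days → 1 October 2031.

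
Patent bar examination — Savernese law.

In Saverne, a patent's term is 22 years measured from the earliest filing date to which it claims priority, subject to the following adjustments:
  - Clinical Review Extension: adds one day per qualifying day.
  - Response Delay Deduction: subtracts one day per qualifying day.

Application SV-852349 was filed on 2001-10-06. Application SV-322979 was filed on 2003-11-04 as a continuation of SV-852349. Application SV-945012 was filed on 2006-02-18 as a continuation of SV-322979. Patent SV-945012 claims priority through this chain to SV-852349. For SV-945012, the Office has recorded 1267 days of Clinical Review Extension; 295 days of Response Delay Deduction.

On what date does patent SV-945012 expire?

2026-06-04

Earliest priority filing: 6 October 2001.
Base term: 6 October 2001 + 22 years → 6 October 2023.
Clinical Review Extension: +1267 days → 26 March 2027.
Response Delay Deduction: −295 days → 4 June 2026.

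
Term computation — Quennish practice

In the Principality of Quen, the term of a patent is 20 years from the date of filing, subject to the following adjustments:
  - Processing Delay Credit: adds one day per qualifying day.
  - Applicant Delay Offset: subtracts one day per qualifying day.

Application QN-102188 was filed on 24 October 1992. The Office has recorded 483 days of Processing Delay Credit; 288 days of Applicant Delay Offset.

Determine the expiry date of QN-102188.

2013-05-07

Base term: filing date + 20 years → 24 October 2012.
Processing Delay Credit: +483 days → 19 February 2014.
Applicant Delay Offset: −288 days → 7 May 2013.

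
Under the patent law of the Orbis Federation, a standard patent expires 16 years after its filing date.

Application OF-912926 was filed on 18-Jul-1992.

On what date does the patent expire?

July 18, 2008

Filing date + 16 years → 18 July 2008.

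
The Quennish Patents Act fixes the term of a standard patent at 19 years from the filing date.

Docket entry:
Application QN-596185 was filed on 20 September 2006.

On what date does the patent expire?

Filing date + 19 years → 20 September 2025.

September 20, 2025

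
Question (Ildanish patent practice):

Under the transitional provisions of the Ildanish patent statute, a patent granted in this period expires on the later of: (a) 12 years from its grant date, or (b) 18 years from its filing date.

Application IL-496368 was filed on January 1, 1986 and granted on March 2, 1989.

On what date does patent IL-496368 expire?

January 1, 2004

(a) grant + 12 years → 2 March 2001.
(b) filing + 18 years → 1 January 2004.
Later of the two: 1 January 2004.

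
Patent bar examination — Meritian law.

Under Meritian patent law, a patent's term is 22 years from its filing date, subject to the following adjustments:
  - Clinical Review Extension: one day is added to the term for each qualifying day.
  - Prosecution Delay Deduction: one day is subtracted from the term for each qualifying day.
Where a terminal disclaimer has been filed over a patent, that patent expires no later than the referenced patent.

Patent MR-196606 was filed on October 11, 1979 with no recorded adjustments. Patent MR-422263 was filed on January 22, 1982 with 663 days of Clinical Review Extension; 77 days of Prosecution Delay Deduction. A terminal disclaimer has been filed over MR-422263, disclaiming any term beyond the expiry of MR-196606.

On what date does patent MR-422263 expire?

2001-10-11

Natural term of MR-422263:
  Base: filing + 22 years → 22 January 2004.
  Clinical Review Extension: +663 days → 15 November 2005.
  Prosecution Delay Deduction: −77 days → 30 August 2005.
Expiry of referenced patent MR-196606:
  Base: filing + 22 years → 11 October 2001.
Terminal disclaimer: MR-422263 expires on the earlier of 30 August 2005 and 11 October 2001.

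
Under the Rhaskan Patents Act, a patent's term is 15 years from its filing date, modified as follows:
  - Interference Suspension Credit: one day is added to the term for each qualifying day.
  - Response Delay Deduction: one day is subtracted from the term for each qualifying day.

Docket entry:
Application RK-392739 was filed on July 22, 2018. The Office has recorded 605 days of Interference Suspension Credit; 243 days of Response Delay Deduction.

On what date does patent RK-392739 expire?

2034-07-19

Base term: filing date + 15 years → 22 July 2033.
Interference Suspension Credit: +605 days → 19 March 2035.
Response Delay Deduction: −243 days → 19 July 2034.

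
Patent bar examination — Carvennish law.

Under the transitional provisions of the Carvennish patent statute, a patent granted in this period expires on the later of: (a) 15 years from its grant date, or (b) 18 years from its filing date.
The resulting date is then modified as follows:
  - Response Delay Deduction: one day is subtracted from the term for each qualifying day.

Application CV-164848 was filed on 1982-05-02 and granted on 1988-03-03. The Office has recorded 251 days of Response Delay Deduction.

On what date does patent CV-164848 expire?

June 25, 2002

(a) grant + 15 years → 3 March 2003.
(b) filing + 18 years → 2 May 2000.
Later of the two: 3 March 2003.
Response Delay Deduction: −251 days → 25 June 2002.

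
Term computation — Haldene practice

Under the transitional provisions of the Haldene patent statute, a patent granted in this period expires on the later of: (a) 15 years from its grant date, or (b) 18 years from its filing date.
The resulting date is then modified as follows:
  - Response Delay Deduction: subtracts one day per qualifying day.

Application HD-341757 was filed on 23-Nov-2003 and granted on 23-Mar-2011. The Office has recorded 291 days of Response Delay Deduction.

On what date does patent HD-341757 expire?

(a) grant + 15 years → 23 March 2026.
(b) filing + 18 years → 23 November 2021.
Later of the two: 23 March 2026.
Response Delay Deduction: −291 days → 5 June 2025.

June 5, 2025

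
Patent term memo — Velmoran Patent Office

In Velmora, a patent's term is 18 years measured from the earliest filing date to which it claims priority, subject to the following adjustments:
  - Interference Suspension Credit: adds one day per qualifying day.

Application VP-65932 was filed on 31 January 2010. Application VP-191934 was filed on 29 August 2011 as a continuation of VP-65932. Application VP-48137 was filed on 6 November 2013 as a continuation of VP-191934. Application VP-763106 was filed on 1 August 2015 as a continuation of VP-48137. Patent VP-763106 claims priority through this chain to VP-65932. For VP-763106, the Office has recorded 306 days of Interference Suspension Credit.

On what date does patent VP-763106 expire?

December 2, 2028

Earliest priority filing: 31 January 2010.
Base term: 31 January 2010 + 18 years → 31 January 2028.
Interference Suspension Credit: +306 days → 2 December 2028.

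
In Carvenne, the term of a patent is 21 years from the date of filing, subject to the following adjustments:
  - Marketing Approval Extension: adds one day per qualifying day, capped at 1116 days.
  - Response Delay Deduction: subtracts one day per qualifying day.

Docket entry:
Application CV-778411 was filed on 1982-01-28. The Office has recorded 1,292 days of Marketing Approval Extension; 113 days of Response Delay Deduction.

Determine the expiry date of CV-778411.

October 27, 2005

Base term: filing date + 21 years → 28 January 2003.
Marketing Approval Extension: 1292 days claimed exceeds the 1116-day cap, so +1116 days → 17 February 2006.
Response Delay Deduction: −113 days → 27 October 2005.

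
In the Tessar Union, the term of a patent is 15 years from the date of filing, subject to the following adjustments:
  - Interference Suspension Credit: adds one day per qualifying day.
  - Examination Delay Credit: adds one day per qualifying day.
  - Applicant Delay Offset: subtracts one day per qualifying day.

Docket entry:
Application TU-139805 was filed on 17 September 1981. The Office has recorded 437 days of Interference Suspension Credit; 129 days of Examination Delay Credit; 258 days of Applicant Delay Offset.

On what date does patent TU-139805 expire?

Base term: filing date + 15 years → 17 September 1996.
Interference Suspension Credit: +437 days → 28 November 1997.
Examination Delay Credit: +129 days → 6 April 1998.
Applicant Delay Offset: −258 days → 22 July 1997.

1997-07-22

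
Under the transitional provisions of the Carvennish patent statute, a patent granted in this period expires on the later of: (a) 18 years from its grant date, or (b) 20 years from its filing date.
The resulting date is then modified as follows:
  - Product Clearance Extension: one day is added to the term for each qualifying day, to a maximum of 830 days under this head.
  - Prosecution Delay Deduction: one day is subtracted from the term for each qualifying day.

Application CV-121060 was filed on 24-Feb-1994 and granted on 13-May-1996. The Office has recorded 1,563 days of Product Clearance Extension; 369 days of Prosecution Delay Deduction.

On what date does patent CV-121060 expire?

(a) grant + 18 years → 13 May 2014.
(b) filing + 20 years → 24 February 2014.
Later of the two: 13 May 2014.
Product Clearance Extension: 1563 days claimed exceeds the 830-day cap, so +830 days → 20 August 2016.
Prosecution Delay Deduction: −369 days → 17 August 2015.

August 17, 2015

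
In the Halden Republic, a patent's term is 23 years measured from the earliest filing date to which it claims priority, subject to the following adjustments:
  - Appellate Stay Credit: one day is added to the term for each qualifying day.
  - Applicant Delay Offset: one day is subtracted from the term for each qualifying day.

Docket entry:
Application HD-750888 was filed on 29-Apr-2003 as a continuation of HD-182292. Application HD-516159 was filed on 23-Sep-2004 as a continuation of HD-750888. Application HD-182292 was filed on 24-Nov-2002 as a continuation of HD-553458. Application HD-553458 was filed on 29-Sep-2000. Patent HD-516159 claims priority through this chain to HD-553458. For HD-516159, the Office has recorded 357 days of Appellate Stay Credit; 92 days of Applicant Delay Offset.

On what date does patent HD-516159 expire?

Earliest priority filing: 29 September 2000.
Base term: 29 September 2000 + 23 years → 29 September 2023.
Appellate Stay Credit: +357 days → 20 September 2024.
Applicant Delay Offset: −92 days → 20 June 2024.

June 20, 2024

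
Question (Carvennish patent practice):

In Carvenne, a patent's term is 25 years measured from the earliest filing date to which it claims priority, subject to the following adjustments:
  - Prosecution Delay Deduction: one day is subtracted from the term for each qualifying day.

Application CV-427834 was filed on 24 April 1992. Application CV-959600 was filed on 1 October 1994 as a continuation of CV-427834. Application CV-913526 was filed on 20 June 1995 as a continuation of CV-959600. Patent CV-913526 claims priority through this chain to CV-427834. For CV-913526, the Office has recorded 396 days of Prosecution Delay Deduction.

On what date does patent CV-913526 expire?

Earliest priority filing: 24 April 1992.
Base term: 24 April 1992 + 25 years → 24 April 2017.
Prosecution Delay Deduction: −396 days → 24 March 2016.

March 24, 2016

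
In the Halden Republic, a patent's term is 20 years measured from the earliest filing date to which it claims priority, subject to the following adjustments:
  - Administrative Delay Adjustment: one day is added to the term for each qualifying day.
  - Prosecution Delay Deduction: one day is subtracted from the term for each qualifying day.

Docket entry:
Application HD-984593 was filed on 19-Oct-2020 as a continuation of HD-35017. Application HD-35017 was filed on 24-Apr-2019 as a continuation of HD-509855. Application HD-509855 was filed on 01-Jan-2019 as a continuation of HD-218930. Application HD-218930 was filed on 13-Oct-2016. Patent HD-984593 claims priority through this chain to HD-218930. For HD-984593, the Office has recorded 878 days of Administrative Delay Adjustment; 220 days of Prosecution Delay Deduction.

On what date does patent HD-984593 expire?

August 2, 2038

Earliest priority filing: 13 October 2016.
Base term: 13 October 2016 + 20 years → 13 October 2036.
Administrative Delay Adjustment: +878 days → 10 March 2039.
Prosecution Delay Deduction: −220 days → 2 August 2038.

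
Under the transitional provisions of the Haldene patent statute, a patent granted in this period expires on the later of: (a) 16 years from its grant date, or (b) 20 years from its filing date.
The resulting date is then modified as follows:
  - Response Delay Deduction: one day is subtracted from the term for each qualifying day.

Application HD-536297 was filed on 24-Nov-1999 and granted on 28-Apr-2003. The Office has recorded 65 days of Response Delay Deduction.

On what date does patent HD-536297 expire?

(a) grant + 16 years → 28 April 2019.
(b) filing + 20 years → 24 November 2019.
Later of the two: 24 November 2019.
Response Delay Deduction: −65 days → 20 September 2019.

2019-09-20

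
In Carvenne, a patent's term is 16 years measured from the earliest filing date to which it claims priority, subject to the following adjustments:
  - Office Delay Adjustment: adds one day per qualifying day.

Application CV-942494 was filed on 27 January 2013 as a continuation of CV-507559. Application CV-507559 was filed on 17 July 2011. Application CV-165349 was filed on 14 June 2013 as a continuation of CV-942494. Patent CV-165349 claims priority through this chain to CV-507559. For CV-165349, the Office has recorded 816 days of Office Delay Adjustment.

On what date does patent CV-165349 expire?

October 10, 2029

Earliest priority filing: 17 July 2011.
Base term: 17 July 2011 + 16 years → 17 July 2027.
Office Delay Adjustment: +816 days → 10 October 2029.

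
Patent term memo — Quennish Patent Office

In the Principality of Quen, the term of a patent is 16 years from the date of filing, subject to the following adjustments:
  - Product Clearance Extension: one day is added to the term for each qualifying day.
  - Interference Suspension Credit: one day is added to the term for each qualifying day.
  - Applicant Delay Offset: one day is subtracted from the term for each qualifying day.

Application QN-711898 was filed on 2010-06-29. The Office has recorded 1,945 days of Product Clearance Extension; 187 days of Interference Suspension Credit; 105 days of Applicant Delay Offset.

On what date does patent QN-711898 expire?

Base term: filing date + 16 years → 29 June 2026.
Product Clearance Extension: +1945 days → 26 October 2031.
Interference Suspension Credit: +187 days → 30 April 2032.
Applicant Delay Offset: −105 days → 16 January 2032.

January 16, 2032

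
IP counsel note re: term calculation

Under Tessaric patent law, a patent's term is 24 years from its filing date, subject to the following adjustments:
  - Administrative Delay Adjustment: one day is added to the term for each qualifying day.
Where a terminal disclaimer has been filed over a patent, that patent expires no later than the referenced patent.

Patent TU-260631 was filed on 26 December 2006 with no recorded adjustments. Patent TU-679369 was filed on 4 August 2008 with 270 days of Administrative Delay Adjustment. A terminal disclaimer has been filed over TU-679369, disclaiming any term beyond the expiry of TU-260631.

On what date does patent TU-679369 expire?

2030-12-26

Natural term of TU-679369:
  Base: filing + 24 years → 4 August 2032.
  Administrative Delay Adjustment: +270 days → 1 May 2033.
Expiry of referenced patent TU-260631:
  Base: filing + 24 years → 26 December 2030.
Terminal disclaimer: TU-679369 expires on the earlier of 1 May 2033 and 26 December 2030.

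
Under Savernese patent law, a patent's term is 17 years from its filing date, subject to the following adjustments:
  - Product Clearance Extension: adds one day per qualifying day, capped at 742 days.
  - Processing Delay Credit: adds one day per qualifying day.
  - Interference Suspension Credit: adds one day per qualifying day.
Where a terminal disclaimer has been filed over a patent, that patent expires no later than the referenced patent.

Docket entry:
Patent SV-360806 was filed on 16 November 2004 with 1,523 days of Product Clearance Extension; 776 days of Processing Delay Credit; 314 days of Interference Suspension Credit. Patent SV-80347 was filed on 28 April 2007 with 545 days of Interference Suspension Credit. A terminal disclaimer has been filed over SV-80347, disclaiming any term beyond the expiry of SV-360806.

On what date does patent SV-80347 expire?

Natural term of SV-80347:
  Base: filing + 17 years → 28 April 2024.
  Interference Suspension Credit: +545 days → 25 October 2025.
Expiry of referenced patent SV-360806:
  Base: filing + 17 years → 16 November 2021.
  Product Clearance Extension: 1523 days claimed exceeds the 742-day cap, so +742 days → 28 November 2023.
  Processing Delay Credit: +776 days → 12 January 2026.
  Interference Suspension Credit: +314 days → 22 November 2026.
Terminal disclaimer: SV-80347 expires on the earlier of 25 October 2025 and 22 November 2026.

October 25, 2025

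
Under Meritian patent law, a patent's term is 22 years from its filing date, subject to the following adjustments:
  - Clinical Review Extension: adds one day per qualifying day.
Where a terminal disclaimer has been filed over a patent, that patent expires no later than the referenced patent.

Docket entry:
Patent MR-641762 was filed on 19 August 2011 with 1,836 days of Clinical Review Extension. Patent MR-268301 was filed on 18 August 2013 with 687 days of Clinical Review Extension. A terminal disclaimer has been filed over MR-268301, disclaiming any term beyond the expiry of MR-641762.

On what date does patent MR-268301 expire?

Natural term of MR-268301:
  Base: filing + 22 years → 18 August 2035.
  Clinical Review Extension: +687 days → 5 July 2037.
Expiry of referenced patent MR-641762:
  Base: filing + 22 years → 19 August 2033.
  Clinical Review Extension: +1836 days → 29 August 2038.
Terminal disclaimer: MR-268301 expires on the earlier of 5 July 2037 and 29 August 2038.

2037-07-05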